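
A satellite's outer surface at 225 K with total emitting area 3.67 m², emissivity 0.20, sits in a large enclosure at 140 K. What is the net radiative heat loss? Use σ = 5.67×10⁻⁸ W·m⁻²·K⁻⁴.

Q = εσA(T⁴ − T_s⁴). T⁴ − T_s⁴ = (225)⁴ − (140)⁴ = 2.56×10^9 − 3.84×10^8 = 2.18×10^9 K⁴.
Q = 0.20 × 5.67×10⁻⁸ × 3.67 × 2.18×10^9 = 90.7 W.

Q ≈ 90.7 W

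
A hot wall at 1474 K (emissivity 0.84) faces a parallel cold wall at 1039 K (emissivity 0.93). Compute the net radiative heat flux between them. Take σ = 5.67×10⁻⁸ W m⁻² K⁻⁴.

For two large parallel gray plates, q = σ(T₁⁴ − T₂⁴) / (1/ε₁ + 1/ε₂ − 1).
1/ε₁ + 1/ε₂ − 1 = 1/0.84 + 1/0.93 − 1 = 1.266.
T₁⁴ − T₂⁴ = 4.72×10^12 − 1.17×10^12 = 3.56×10^12 K⁴.
q = 5.67×10⁻⁸ × 3.56×10^12 / 1.266 = 1.59×10^5 W/m².

q ≈ 1.59×10^5 W/m²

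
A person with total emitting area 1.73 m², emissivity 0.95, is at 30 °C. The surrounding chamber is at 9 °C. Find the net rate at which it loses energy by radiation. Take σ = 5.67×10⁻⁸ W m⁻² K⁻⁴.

Convert: 30 °C = 303 K; 9 °C = 282 K.
Q = εσA(T⁴ − T_s⁴). T⁴ − T_s⁴ = (303)⁴ − (282)⁴ = 8.43×10^9 − 6.32×10^9 = 2.10×10^9 K⁴.
Q = 0.95 × 5.67×10⁻⁸ × 1.73 × 2.10×10^9 = 196 W.

Q ≈ 196 W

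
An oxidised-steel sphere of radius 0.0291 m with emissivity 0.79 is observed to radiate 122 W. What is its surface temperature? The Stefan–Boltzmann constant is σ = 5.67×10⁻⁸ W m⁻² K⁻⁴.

T ≈ 711 K

A = 4πr² = 4π × (0.0291)² = 0.0106 m².
From P = εσAT⁴, T = (P / εσA)^(1/4) = (122 / (0.79 × 5.67×10⁻⁸ × 0.0106))^(1/4).
T = (2.56×10^11)^(1/4) = 711 K.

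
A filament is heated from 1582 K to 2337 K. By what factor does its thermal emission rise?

P ∝ T⁴, so the ratio is (2337/1582)⁴ = (1.477)⁴ = 4.76.

ratio ≈ 4.76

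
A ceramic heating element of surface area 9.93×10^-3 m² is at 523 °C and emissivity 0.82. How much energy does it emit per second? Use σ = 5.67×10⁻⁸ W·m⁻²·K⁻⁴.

523 °C = 796 K.
Stefan–Boltzmann: P = εσAT⁴ = 0.82 × 5.67×10⁻⁸ × 9.93×10^-3 × (796)⁴ = 0.82 × 5.67×10⁻⁸ × 9.93×10^-3 × 4.01×10^11.
P = 185 W.

P ≈ 185 W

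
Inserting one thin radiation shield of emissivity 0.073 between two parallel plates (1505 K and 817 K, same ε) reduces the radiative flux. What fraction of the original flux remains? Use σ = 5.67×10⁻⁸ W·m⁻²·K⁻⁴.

ratio ≈ 0.500

With N identical shields there are N+1 = 2 gaps in series, each with the same radiative resistance, so the flux falls to 1/(N+1) of its unshielded value.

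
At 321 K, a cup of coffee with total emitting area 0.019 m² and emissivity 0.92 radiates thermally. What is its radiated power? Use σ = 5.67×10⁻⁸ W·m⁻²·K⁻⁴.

P ≈ 10.5 W

P = εσAT⁴ = 0.92 × 5.67×10⁻⁸ × 0.0190 × (321)⁴ = 0.92 × 5.67×10⁻⁸ × 0.0190 × 1.06×10^10.
P = 10.5 W.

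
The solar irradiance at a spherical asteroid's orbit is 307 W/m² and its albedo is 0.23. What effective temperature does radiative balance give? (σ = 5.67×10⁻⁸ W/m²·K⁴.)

Power absorbed = (1−a)S·πR²; power emitted = 4πR²σT⁴. Equating and cancelling πR²:
T = ((1−a)S / 4σ)^(1/4) = (236 / (4 × 5.67×10⁻⁸))^(1/4) = (1.04×10^9)^(1/4).
T = 180 K.

T ≈ 180 K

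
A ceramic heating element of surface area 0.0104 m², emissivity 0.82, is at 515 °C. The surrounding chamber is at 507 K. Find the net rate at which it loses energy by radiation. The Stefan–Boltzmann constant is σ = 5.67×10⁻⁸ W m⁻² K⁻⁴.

Q ≈ 154 W

Convert: 515 °C = 788 K.
Q = εσA(T⁴ − T_s⁴). T⁴ − T_s⁴ = (788)⁴ − (507)⁴ = 3.86×10^11 − 6.61×10^10 = 3.19×10^11 K⁴.
Q = 0.82 × 5.67×10⁻⁸ × 0.0104 × 3.19×10^11 = 154 W.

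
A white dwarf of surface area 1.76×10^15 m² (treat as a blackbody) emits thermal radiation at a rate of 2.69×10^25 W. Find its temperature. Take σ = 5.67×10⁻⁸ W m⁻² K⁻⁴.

T ≈ 22800 K

From P = σAT⁴, T = (P / σA)^(1/4) = (2.69×10^25 / (5.67×10⁻⁸ × 1.76×10^15))^(1/4).
T = (2.70×10^17)^(1/4) = 22800 K.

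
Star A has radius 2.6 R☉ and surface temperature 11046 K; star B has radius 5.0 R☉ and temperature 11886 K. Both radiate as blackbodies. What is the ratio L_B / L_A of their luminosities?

L = 4πR²σT⁴ ∝ R²T⁴, so L_B/L_A = (5.0/2.6)² × (11886/11046)⁴ = 3.70 × 1.34 = 4.96.

L_B/L_A ≈ 4.96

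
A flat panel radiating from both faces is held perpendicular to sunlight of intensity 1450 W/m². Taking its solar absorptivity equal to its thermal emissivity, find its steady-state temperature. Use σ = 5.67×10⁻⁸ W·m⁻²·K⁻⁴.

T ≈ 336 K

Absorbed flux αS = emitted flux 2εσT⁴ per unit area; with α = ε this gives T = (S/2σ)^(1/4).
T = (1450 / (2 × 5.67×10⁻⁸))^(1/4) = (1.28×10^10)^(1/4).
T = 336 K.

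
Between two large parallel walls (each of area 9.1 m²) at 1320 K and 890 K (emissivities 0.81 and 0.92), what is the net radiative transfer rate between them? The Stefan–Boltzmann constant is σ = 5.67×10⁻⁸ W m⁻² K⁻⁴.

Q ≈ 9.40×10^5 W

For two large parallel gray plates, q = σ(T₁⁴ − T₂⁴) / (1/ε₁ + 1/ε₂ − 1).
1/ε₁ + 1/ε₂ − 1 = 1/0.81 + 1/0.92 − 1 = 1.322.
T₁⁴ − T₂⁴ = 3.04×10^12 − 6.27×10^11 = 2.41×10^12 K⁴.
q = 5.67×10⁻⁸ × 2.41×10^12 / 1.322 = 1.03×10^5 W/m².
Q = q·A = 1.03×10^5 × 9.1 = 9.40×10^5 W.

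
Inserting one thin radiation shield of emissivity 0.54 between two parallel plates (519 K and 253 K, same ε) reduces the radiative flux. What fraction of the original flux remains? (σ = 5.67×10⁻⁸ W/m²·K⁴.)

With N identical shields there are N+1 = 2 gaps in series, each with the same radiative resistance, so the flux falls to 1/(N+1) of its unshielded value.

ratio ≈ 0.500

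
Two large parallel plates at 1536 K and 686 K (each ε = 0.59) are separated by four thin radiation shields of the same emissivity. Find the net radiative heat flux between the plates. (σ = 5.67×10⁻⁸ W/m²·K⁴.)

q ≈ 25400 W/m²

Each of the 5 gaps contributes resistance (2/ε − 1) = 2/0.59 − 1 = 2.390; total = 11.95.
q = σ(T₁⁴ − T₂⁴) / 11.95 = 5.67×10⁻⁸ × 5.34×10^12 / 11.95 = 25400 W/m².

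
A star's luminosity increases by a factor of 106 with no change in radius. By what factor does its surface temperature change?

factor ≈ 3.21

P ∝ T⁴ ⇒ T ∝ P^(1/4), so T scales by (106)^(1/4) = 3.21.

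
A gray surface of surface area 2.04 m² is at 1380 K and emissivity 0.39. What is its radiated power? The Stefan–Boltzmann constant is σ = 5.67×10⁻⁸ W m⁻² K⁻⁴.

Stefan–Boltzmann: P = εσAT⁴ = 0.39 × 5.67×10⁻⁸ × 2.04 × (1380)⁴ = 0.39 × 5.67×10⁻⁸ × 2.04 × 3.63×10^12.
P = 1.64×10^5 W.

P ≈ 1.64×10^5 W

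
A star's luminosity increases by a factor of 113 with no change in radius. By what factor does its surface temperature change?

factor ≈ 3.26

P ∝ T⁴ ⇒ T ∝ P^(1/4), so T scales by (113)^(1/4) = 3.26.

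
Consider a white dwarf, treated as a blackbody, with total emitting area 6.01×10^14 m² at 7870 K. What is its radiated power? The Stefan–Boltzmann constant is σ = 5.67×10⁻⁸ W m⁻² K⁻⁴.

P = σAT⁴ = 5.67×10⁻⁸ × 6.01×10^14 × (7870)⁴ = 5.67×10⁻⁸ × 6.01×10^14 × 3.84×10^15.
P = 1.31×10^23 W.

P ≈ 1.31×10^23 W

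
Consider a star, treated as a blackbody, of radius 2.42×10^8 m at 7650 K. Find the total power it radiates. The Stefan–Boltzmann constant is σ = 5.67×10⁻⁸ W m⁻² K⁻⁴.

P ≈ 1.43×10^26 W

A = 4πr² = 4π × (2.42×10^8)² = 7.36×10^17 m².
P = σAT⁴ = 5.67×10⁻⁸ × 7.36×10^17 × (7650)⁴ = 5.67×10⁻⁸ × 7.36×10^17 × 3.42×10^15.
P = 1.43×10^26 W.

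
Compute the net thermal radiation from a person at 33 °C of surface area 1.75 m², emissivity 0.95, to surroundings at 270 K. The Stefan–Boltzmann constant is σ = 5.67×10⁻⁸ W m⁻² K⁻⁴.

Convert: 33 °C = 306 K.
Q = εσA(T⁴ − T_s⁴). T⁴ − T_s⁴ = (306)⁴ − (270)⁴ = 8.77×10^9 − 5.31×10^9 = 3.45×10^9 K⁴.
Q = 0.95 × 5.67×10⁻⁸ × 1.75 × 3.45×10^9 = 326 W.

Q ≈ 326 W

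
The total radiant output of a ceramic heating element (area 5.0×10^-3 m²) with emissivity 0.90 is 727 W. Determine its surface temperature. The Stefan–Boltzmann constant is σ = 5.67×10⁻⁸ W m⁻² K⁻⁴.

From P = εσAT⁴, T = (P / εσA)^(1/4) = (727 / (0.90 × 5.67×10⁻⁸ × 5.00×10^-3))^(1/4).
T = (2.85×10^12)^(1/4) = 1300 K.

T ≈ 1300 K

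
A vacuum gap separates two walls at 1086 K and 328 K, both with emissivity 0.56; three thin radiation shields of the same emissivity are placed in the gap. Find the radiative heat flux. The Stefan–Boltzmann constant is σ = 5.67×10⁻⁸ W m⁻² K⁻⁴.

Each of the 4 gaps contributes resistance (2/ε − 1) = 2/0.56 − 1 = 2.571; total = 10.29.
q = σ(T₁⁴ − T₂⁴) / 10.29 = 5.67×10⁻⁸ × 1.38×10^12 / 10.29 = 7600 W/m².

q ≈ 7600 W/m²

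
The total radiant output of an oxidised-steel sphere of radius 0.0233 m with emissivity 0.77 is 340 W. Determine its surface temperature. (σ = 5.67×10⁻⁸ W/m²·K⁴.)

T ≈ 1030 K

A = 4πr² = 4π × (0.0233)² = 6.82×10^-3 m².
From P = εσAT⁴, T = (P / εσA)^(1/4) = (340 / (0.77 × 5.67×10⁻⁸ × 6.82×10^-3))^(1/4).
T = (1.14×10^12)^(1/4) = 1030 K.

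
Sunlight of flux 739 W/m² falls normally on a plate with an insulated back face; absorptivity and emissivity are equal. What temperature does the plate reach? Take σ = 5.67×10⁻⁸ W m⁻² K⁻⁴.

Absorbed flux αS = emitted flux εσT⁴ (one radiating face); with α = ε, T = (S/σ)^(1/4).
T = (739 / 5.67×10⁻⁸)^(1/4) = (1.30×10^10)^(1/4).
T = 338 K.

T ≈ 338 K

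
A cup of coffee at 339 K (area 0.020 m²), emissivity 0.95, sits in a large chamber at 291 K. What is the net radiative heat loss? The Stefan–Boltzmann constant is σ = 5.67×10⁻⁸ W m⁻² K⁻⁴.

Q ≈ 6.50 W

Q = εσA(T⁴ − T_s⁴). T⁴ − T_s⁴ = (339)⁴ − (291)⁴ = 1.32×10^10 − 7.17×10^9 = 6.04×10^9 K⁴.
Q = 0.95 × 5.67×10⁻⁸ × 0.0200 × 6.04×10^9 = 6.50 W.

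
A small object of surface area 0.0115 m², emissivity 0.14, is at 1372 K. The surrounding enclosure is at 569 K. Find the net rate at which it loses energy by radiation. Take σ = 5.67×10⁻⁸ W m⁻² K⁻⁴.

Q ≈ 314 W

Q = εσA(T⁴ − T_s⁴). T⁴ − T_s⁴ = (1372)⁴ − (569)⁴ = 3.54×10^12 − 1.05×10^11 = 3.44×10^12 K⁴.
Q = 0.14 × 5.67×10⁻⁸ × 0.0115 × 3.44×10^12 = 314 W.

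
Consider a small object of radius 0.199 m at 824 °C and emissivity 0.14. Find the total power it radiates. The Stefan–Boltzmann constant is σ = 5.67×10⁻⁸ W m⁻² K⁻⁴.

P ≈ 5720 W

A = 4πr² = 4π × (0.199)² = 0.498 m².
824 °C = 1097 K.
Stefan–Boltzmann: P = εσAT⁴ = 0.14 × 5.67×10⁻⁸ × 0.498 × (1097)⁴ = 0.14 × 5.67×10⁻⁸ × 0.498 × 1.45×10^12.
P = 5720 W.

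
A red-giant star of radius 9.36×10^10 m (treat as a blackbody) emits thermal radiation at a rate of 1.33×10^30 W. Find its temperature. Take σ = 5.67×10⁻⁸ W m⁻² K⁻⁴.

A = 4πr² = 4π × (9.36×10^10)² = 1.10×10^23 m².
From P = σAT⁴, T = (P / σA)^(1/4) = (1.33×10^30 / (5.67×10⁻⁸ × 1.10×10^23))^(1/4).
T = (2.13×10^14)^(1/4) = 3820 K.

T ≈ 3820 K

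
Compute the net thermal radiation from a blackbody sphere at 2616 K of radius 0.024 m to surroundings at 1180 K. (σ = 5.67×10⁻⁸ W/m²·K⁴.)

A = 4πr² = 4π × (0.024)² = 7.24×10^-3 m².
Q = σA(T⁴ − T_s⁴). T⁴ − T_s⁴ = (2616)⁴ − (1180)⁴ = 4.68×10^13 − 1.94×10^12 = 4.49×10^13 K⁴.
Q = 5.67×10⁻⁸ × 7.24×10^-3 × 4.49×10^13 = 18400 W.

Q ≈ 18400 W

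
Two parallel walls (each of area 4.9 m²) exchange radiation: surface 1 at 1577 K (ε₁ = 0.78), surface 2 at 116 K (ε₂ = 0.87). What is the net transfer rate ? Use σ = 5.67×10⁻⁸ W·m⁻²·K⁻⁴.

For two large parallel gray plates, q = σ(T₁⁴ − T₂⁴) / (1/ε₁ + 1/ε₂ − 1).
1/ε₁ + 1/ε₂ − 1 = 1/0.78 + 1/0.87 − 1 = 1.431.
T₁⁴ − T₂⁴ = 6.18×10^12 − 1.81×10^8 = 6.18×10^12 K⁴.
q = 5.67×10⁻⁸ × 6.18×10^12 / 1.431 = 2.45×10^5 W/m².
Q = q·A = 2.45×10^5 × 4.9 = 1.20×10^6 W.

Q ≈ 1.20×10^6 W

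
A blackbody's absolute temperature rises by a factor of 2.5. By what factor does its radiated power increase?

factor ≈ 39.1

P ∝ T⁴, so the power scales as (2.5)⁴ = 39.1.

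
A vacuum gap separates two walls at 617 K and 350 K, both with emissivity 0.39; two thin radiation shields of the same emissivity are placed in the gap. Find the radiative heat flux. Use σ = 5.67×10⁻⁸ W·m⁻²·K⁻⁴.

q ≈ 595 W/m²

Each of the 3 gaps contributes resistance (2/ε − 1) = 2/0.39 − 1 = 4.128; total = 12.38.
q = σ(T₁⁴ − T₂⁴) / 12.38 = 5.67×10⁻⁸ × 1.30×10^11 / 12.38 = 595 W/m².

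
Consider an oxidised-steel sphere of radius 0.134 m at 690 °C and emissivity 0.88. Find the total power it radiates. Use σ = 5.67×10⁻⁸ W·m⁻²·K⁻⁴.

P ≈ 9680 W

A = 4πr² = 4π × (0.134)² = 0.226 m².
690 °C = 963 K.
Stefan–Boltzmann: P = εσAT⁴ = 0.88 × 5.67×10⁻⁸ × 0.226 × (963)⁴ = 0.88 × 5.67×10⁻⁸ × 0.226 × 8.60×10^11.
P = 9680 W.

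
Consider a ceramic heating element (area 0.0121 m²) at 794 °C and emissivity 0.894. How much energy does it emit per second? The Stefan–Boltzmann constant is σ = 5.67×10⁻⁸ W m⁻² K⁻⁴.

794 °C = 1067 K.
Stefan–Boltzmann: P = εσAT⁴ = 0.894 × 5.67×10⁻⁸ × 0.0121 × (1067)⁴ = 0.894 × 5.67×10⁻⁸ × 0.0121 × 1.30×10^12.
P = 795 W.

P ≈ 795 W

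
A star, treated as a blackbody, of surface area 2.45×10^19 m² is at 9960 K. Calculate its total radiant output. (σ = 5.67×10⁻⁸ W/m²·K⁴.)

P ≈ 1.37×10^28 W

P = σAT⁴ = 5.67×10⁻⁸ × 2.45×10^19 × (9960)⁴ = 5.67×10⁻⁸ × 2.45×10^19 × 9.84×10^15.
P = 1.37×10^28 W.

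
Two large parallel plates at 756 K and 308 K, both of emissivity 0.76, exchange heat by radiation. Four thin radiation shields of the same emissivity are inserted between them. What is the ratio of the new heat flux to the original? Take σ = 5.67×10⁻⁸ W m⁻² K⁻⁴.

ratio ≈ 0.200

With N identical shields there are N+1 = 5 gaps in series, each with the same radiative resistance, so the flux falls to 1/(N+1) of its unshielded value.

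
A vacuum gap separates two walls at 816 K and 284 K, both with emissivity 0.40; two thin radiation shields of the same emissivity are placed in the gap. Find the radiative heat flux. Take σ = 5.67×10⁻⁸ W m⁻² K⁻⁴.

q ≈ 2060 W/m²

Each of the 3 gaps contributes resistance (2/ε − 1) = 2/0.40 − 1 = 4.000; total = 12.00.
q = σ(T₁⁴ − T₂⁴) / 12.00 = 5.67×10⁻⁸ × 4.37×10^11 / 12.00 = 2060 W/m².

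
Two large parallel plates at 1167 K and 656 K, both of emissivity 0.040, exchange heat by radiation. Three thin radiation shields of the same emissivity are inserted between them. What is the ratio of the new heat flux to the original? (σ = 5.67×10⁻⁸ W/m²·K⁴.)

ratio ≈ 0.250

With N identical shields there are N+1 = 4 gaps in series, each with the same radiative resistance, so the flux falls to 1/(N+1) of its unshielded value.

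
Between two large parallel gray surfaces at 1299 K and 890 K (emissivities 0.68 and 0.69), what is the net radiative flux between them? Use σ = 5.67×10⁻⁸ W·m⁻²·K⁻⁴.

For two large parallel gray plates, q = σ(T₁⁴ − T₂⁴) / (1/ε₁ + 1/ε₂ − 1).
1/ε₁ + 1/ε₂ − 1 = 1/0.68 + 1/0.69 − 1 = 1.920.
T₁⁴ − T₂⁴ = 2.85×10^12 − 6.27×10^11 = 2.22×10^12 K⁴.
q = 5.67×10⁻⁸ × 2.22×10^12 / 1.920 = 65600 W/m².

q ≈ 65600 W/m²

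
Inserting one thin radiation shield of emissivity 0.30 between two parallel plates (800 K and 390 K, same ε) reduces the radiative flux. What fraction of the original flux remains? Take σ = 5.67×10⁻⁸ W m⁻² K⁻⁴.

With N identical shields there are N+1 = 2 gaps in series, each with the same radiative resistance, so the flux falls to 1/(N+1) of its unshielded value.

ratio ≈ 0.500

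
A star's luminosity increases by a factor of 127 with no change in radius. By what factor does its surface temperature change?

P ∝ T⁴ ⇒ T ∝ P^(1/4), so T scales by (127)^(1/4) = 3.36.

factor ≈ 3.36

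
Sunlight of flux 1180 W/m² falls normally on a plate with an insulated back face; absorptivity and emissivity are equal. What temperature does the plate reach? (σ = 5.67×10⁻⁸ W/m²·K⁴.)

T ≈ 380 K

Absorbed flux αS = emitted flux εσT⁴ (one radiating face); with α = ε, T = (S/σ)^(1/4).
T = (1180 / 5.67×10⁻⁸)^(1/4) = (2.08×10^10)^(1/4).
T = 380 K.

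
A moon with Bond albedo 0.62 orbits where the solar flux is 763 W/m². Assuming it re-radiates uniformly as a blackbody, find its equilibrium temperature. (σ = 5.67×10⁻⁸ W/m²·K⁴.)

T ≈ 189 K

Power absorbed = (1−a)S·πR²; power emitted = 4πR²σT⁴. Equating and cancelling πR²:
T = ((1−a)S / 4σ)^(1/4) = (290 / (4 × 5.67×10⁻⁸))^(1/4) = (1.28×10^9)^(1/4).
T = 189 K.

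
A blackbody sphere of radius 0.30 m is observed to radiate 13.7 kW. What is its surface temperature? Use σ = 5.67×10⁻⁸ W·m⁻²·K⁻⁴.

T ≈ 680 K

A = 4πr² = 4π × (0.30)² = 1.13 m².
From P = σAT⁴, T = (P / σA)^(1/4) = (13700 / (5.67×10⁻⁸ × 1.13))^(1/4).
T = (2.14×10^11)^(1/4) = 680 K.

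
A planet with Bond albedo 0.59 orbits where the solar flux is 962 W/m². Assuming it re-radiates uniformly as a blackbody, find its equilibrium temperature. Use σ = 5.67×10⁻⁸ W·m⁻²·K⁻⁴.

Power absorbed = (1−a)S·πR²; power emitted = 4πR²σT⁴. Equating and cancelling πR²:
T = ((1−a)S / 4σ)^(1/4) = (394 / (4 × 5.67×10⁻⁸))^(1/4) = (1.74×10^9)^(1/4).
T = 204 K.

T ≈ 204 K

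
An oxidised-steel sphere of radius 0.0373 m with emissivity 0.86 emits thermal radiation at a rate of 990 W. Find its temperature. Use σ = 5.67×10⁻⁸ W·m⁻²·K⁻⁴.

A = 4πr² = 4π × (0.0373)² = 0.0175 m².
From P = εσAT⁴, T = (P / εσA)^(1/4) = (990 / (0.86 × 5.67×10⁻⁸ × 0.0175))^(1/4).
T = (1.16×10^12)^(1/4) = 1040 K.

T ≈ 1040 K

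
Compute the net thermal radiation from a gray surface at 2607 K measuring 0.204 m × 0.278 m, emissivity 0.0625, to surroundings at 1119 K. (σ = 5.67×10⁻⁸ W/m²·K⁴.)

A = 0.204 × 0.278 = 0.0567 m².
Q = εσA(T⁴ − T_s⁴). T⁴ − T_s⁴ = (2607)⁴ − (1119)⁴ = 4.62×10^13 − 1.57×10^12 = 4.46×10^13 K⁴.
Q = 0.0625 × 5.67×10⁻⁸ × 0.0567 × 4.46×10^13 = 8970 W.

Q ≈ 8970 W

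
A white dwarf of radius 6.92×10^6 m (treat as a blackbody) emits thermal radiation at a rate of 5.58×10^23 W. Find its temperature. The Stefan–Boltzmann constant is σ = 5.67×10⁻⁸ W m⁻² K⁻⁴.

T ≈ 11300 K

A = 4πr² = 4π × (6.92×10^6)² = 6.02×10^14 m².
From P = σAT⁴, T = (P / σA)^(1/4) = (5.58×10^23 / (5.67×10⁻⁸ × 6.02×10^14))^(1/4).
T = (1.64×10^16)^(1/4) = 11300 K.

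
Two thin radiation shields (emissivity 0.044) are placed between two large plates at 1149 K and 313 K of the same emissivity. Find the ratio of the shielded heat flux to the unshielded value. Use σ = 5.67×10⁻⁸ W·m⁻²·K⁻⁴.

ratio ≈ 0.333

With N identical shields there are N+1 = 3 gaps in series, each with the same radiative resistance, so the flux falls to 1/(N+1) of its unshielded value.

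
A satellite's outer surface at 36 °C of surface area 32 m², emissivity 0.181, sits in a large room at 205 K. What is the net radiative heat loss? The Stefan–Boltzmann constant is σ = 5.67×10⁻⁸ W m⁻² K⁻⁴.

Convert: 36 °C = 309 K.
Q = εσA(T⁴ − T_s⁴). T⁴ − T_s⁴ = (309)⁴ − (205)⁴ = 9.12×10^9 − 1.77×10^9 = 7.35×10^9 K⁴.
Q = 0.181 × 5.67×10⁻⁸ × 32.0 × 7.35×10^9 = 2410 W.

Q ≈ 2410 W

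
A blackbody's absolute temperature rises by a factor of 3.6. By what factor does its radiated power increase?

factor ≈ 168

P ∝ T⁴, so the power scales as (3.6)⁴ = 168.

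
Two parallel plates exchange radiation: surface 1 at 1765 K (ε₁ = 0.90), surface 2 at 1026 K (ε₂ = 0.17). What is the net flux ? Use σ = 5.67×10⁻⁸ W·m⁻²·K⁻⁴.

q ≈ 81300 W/m²

For two large parallel gray plates, q = σ(T₁⁴ − T₂⁴) / (1/ε₁ + 1/ε₂ − 1).
1/ε₁ + 1/ε₂ − 1 = 1/0.90 + 1/0.17 − 1 = 5.993.
T₁⁴ − T₂⁴ = 9.70×10^12 − 1.11×10^12 = 8.60×10^12 K⁴.
q = 5.67×10⁻⁸ × 8.60×10^12 / 5.993 = 81300 W/m².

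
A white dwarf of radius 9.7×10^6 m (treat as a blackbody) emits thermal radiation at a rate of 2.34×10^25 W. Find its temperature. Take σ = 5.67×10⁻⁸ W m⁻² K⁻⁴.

A = 4πr² = 4π × (9.7×10^6)² = 1.18×10^15 m².
From P = σAT⁴, T = (P / σA)^(1/4) = (2.34×10^25 / (5.67×10⁻⁸ × 1.18×10^15))^(1/4).
T = (3.49×10^17)^(1/4) = 24300 K.

T ≈ 24300 K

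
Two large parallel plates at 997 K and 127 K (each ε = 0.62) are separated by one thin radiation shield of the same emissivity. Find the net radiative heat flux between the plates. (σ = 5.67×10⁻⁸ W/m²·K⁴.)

q ≈ 12600 W/m²

Each of the 2 gaps contributes resistance (2/ε − 1) = 2/0.62 − 1 = 2.226; total = 4.452.
q = σ(T₁⁴ − T₂⁴) / 4.452 = 5.67×10⁻⁸ × 9.88×10^11 / 4.452 = 12600 W/m².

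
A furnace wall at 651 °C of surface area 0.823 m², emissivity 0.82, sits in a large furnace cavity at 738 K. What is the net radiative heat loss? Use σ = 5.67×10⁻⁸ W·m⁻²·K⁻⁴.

Convert: 651 °C = 924 K.
Q = εσA(T⁴ − T_s⁴). T⁴ − T_s⁴ = (924)⁴ − (738)⁴ = 7.29×10^11 − 2.97×10^11 = 4.32×10^11 K⁴.
Q = 0.82 × 5.67×10⁻⁸ × 0.823 × 4.32×10^11 = 16500 W.

Q ≈ 16500 W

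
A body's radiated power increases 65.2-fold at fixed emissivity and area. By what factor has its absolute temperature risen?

factor ≈ 2.84

P ∝ T⁴ ⇒ T ∝ P^(1/4), so T scales by (65.2)^(1/4) = 2.84.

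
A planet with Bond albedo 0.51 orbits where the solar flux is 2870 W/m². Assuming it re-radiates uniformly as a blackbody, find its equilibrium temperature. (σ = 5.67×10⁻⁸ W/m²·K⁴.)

T ≈ 281 K

Power absorbed = (1−a)S·πR²; power emitted = 4πR²σT⁴. Equating and cancelling πR²:
T = ((1−a)S / 4σ)^(1/4) = (1410 / (4 × 5.67×10⁻⁸))^(1/4) = (6.20×10^9)^(1/4).
T = 281 K.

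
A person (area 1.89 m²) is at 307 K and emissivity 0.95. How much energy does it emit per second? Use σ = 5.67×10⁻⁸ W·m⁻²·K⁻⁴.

P ≈ 904 W

P = εσAT⁴ = 0.95 × 5.67×10⁻⁸ × 1.89 × (307)⁴ = 0.95 × 5.67×10⁻⁸ × 1.89 × 8.88×10^9.
P = 904 W.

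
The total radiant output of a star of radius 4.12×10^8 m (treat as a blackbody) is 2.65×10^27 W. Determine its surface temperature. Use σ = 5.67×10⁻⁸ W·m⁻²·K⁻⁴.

A = 4πr² = 4π × (4.12×10^8)² = 2.13×10^18 m².
From P = σAT⁴, T = (P / σA)^(1/4) = (2.65×10^27 / (5.67×10⁻⁸ × 2.13×10^18))^(1/4).
T = (2.19×10^16)^(1/4) = 12200 K.

T ≈ 12200 K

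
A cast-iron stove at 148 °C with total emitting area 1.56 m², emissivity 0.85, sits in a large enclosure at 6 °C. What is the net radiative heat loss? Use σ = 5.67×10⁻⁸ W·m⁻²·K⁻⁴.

Convert: 148 °C = 421 K; 6 °C = 279 K.
Q = εσA(T⁴ − T_s⁴). T⁴ − T_s⁴ = (421)⁴ − (279)⁴ = 3.14×10^10 − 6.06×10^9 = 2.54×10^10 K⁴.
Q = 0.85 × 5.67×10⁻⁸ × 1.56 × 2.54×10^10 = 1910 W.

Q ≈ 1910 W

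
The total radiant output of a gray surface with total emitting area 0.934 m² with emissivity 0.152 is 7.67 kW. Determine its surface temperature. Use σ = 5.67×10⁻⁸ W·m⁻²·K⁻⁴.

T ≈ 988 K

From P = εσAT⁴, T = (P / εσA)^(1/4) = (7670 / (0.152 × 5.67×10⁻⁸ × 0.934))^(1/4).
T = (9.53×10^11)^(1/4) = 988 K.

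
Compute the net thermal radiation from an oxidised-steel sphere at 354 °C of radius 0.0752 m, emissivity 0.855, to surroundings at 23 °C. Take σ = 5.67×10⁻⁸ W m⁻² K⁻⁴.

A = 4πr² = 4π × (0.0752)² = 0.0711 m².
Convert: 354 °C = 627 K; 23 °C = 296 K.
Q = εσA(T⁴ − T_s⁴). T⁴ − T_s⁴ = (627)⁴ − (296)⁴ = 1.55×10^11 − 7.68×10^9 = 1.47×10^11 K⁴.
Q = 0.855 × 5.67×10⁻⁸ × 0.0711 × 1.47×10^11 = 506 W.

Q ≈ 506 W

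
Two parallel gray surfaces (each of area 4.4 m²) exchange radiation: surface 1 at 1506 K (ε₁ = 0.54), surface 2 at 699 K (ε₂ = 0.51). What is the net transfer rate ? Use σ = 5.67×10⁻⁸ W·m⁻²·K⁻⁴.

For two large parallel gray plates, q = σ(T₁⁴ − T₂⁴) / (1/ε₁ + 1/ε₂ − 1).
1/ε₁ + 1/ε₂ − 1 = 1/0.54 + 1/0.51 − 1 = 2.813.
T₁⁴ − T₂⁴ = 5.14×10^12 − 2.39×10^11 = 4.91×10^12 K⁴.
q = 5.67×10⁻⁸ × 4.91×10^12 / 2.813 = 98900 W/m².
Q = q·A = 98900 × 4.4 = 4.35×10^5 W.

Q ≈ 4.35×10^5 W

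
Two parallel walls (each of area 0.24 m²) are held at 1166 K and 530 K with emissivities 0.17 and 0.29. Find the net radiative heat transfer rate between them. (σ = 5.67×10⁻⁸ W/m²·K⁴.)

For two large parallel gray plates, q = σ(T₁⁴ − T₂⁴) / (1/ε₁ + 1/ε₂ − 1).
1/ε₁ + 1/ε₂ − 1 = 1/0.17 + 1/0.29 − 1 = 8.331.
T₁⁴ − T₂⁴ = 1.85×10^12 − 7.89×10^10 = 1.77×10^12 K⁴.
q = 5.67×10⁻⁸ × 1.77×10^12 / 8.331 = 12000 W/m².
Q = q·A = 12000 × 0.24 = 2890 W.

Q ≈ 2890 W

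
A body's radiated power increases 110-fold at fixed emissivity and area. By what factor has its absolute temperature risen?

factor ≈ 3.24

P ∝ T⁴ ⇒ T ∝ P^(1/4), so T scales by (110)^(1/4) = 3.24.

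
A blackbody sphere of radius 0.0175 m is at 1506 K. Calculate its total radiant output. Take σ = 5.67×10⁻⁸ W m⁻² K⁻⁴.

P ≈ 1120 W

A = 4πr² = 4π × (0.0175)² = 3.85×10^-3 m².
P = σAT⁴ = 5.67×10⁻⁸ × 3.85×10^-3 × (1506)⁴ = 5.67×10⁻⁸ × 3.85×10^-3 × 5.14×10^12.
P = 1120 W.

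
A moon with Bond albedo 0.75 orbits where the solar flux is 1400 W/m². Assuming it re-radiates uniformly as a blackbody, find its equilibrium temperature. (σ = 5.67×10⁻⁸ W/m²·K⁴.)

Power absorbed = (1−a)S·πR²; power emitted = 4πR²σT⁴. Equating and cancelling πR²:
T = ((1−a)S / 4σ)^(1/4) = (350 / (4 × 5.67×10⁻⁸))^(1/4) = (1.54×10^9)^(1/4).
T = 198 K.

T ≈ 198 K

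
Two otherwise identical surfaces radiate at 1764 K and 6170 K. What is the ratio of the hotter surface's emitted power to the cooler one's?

P ∝ T⁴, so the ratio is (6170/1764)⁴ = (3.498)⁴ = 150.

ratio ≈ 150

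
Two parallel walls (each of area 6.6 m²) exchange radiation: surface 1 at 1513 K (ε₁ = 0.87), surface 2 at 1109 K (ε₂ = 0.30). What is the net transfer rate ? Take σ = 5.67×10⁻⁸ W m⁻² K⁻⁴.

For two large parallel gray plates, q = σ(T₁⁴ − T₂⁴) / (1/ε₁ + 1/ε₂ − 1).
1/ε₁ + 1/ε₂ − 1 = 1/0.87 + 1/0.30 − 1 = 3.483.
T₁⁴ − T₂⁴ = 5.24×10^12 − 1.51×10^12 = 3.73×10^12 K⁴.
q = 5.67×10⁻⁸ × 3.73×10^12 / 3.483 = 60700 W/m².
Q = q·A = 60700 × 6.6 = 4.01×10^5 W.

Q ≈ 4.01×10^5 W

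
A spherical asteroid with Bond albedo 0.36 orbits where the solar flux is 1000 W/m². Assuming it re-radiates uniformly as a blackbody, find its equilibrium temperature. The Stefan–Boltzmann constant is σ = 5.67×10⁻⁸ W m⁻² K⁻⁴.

T ≈ 230 K

Power absorbed = (1−a)S·πR²; power emitted = 4πR²σT⁴. Equating and cancelling πR²:
T = ((1−a)S / 4σ)^(1/4) = (640 / (4 × 5.67×10⁻⁸))^(1/4) = (2.82×10^9)^(1/4).
T = 230 K.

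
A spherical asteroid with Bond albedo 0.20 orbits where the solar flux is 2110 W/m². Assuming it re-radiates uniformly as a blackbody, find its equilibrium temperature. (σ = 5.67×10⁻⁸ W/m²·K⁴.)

T ≈ 294 K

Power absorbed = (1−a)S·πR²; power emitted = 4πR²σT⁴. Equating and cancelling πR²:
T = ((1−a)S / 4σ)^(1/4) = (1690 / (4 × 5.67×10⁻⁸))^(1/4) = (7.44×10^9)^(1/4).
T = 294 K.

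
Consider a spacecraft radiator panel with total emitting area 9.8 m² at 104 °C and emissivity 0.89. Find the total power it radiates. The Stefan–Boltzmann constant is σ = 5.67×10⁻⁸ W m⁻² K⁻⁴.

104 °C = 377 K.
Stefan–Boltzmann: P = εσAT⁴ = 0.89 × 5.67×10⁻⁸ × 9.80 × (377)⁴ = 0.89 × 5.67×10⁻⁸ × 9.80 × 2.02×10^10.
P = 9990 W.

P ≈ 9990 W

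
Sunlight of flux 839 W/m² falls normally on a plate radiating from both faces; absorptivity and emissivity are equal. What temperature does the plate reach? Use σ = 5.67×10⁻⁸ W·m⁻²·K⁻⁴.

Absorbed flux αS = emitted flux 2εσT⁴ per unit area; with α = ε this gives T = (S/2σ)^(1/4).
T = (839 / (2 × 5.67×10⁻⁸))^(1/4) = (7.40×10^9)^(1/4).
T = 293 K.

T ≈ 293 K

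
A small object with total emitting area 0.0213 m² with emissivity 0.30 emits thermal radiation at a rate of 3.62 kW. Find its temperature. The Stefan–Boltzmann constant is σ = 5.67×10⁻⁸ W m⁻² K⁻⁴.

From P = εσAT⁴, T = (P / εσA)^(1/4) = (3620 / (0.30 × 5.67×10⁻⁸ × 0.0213))^(1/4).
T = (9.99×10^12)^(1/4) = 1780 K.

T ≈ 1780 K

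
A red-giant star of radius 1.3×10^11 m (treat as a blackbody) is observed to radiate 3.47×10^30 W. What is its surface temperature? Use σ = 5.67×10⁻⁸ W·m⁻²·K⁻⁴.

A = 4πr² = 4π × (1.3×10^11)² = 2.12×10^23 m².
From P = σAT⁴, T = (P / σA)^(1/4) = (3.47×10^30 / (5.67×10⁻⁸ × 2.12×10^23))^(1/4).
T = (2.88×10^14)^(1/4) = 4120 K.

T ≈ 4120 K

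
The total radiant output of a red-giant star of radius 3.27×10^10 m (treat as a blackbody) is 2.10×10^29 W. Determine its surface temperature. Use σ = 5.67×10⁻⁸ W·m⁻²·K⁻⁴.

T ≈ 4070 K

A = 4πr² = 4π × (3.27×10^10)² = 1.34×10^22 m².
From P = σAT⁴, T = (P / σA)^(1/4) = (2.10×10^29 / (5.67×10⁻⁸ × 1.34×10^22))^(1/4).
T = (2.76×10^14)^(1/4) = 4070 K.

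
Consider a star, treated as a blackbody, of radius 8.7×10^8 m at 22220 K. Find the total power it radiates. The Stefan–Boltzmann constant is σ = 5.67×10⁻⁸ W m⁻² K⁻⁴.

A = 4πr² = 4π × (8.7×10^8)² = 9.51×10^18 m².
P = σAT⁴ = 5.67×10⁻⁸ × 9.51×10^18 × (22220)⁴ = 5.67×10⁻⁸ × 9.51×10^18 × 2.44×10^17.
P = 1.31×10^29 W.

P ≈ 1.31×10^29 W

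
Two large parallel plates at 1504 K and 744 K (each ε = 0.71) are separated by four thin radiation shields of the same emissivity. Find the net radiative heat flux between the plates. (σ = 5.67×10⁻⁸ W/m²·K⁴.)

q ≈ 30000 W/m²

Each of the 5 gaps contributes resistance (2/ε − 1) = 2/0.71 − 1 = 1.817; total = 9.085.
q = σ(T₁⁴ − T₂⁴) / 9.085 = 5.67×10⁻⁸ × 4.81×10^12 / 9.085 = 30000 W/m².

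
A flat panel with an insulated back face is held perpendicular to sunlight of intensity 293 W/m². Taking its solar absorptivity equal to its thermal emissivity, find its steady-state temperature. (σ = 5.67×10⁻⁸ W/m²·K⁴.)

T ≈ 268 K

Absorbed flux αS = emitted flux εσT⁴ (one radiating face); with α = ε, T = (S/σ)^(1/4).
T = (293 / 5.67×10⁻⁸)^(1/4) = (5.17×10^9)^(1/4).
T = 268 K.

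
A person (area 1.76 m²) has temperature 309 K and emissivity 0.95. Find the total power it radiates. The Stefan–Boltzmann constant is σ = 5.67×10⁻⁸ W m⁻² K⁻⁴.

P = εσAT⁴ = 0.95 × 5.67×10⁻⁸ × 1.76 × (309)⁴ = 0.95 × 5.67×10⁻⁸ × 1.76 × 9.12×10^9.
P = 864 W.

P ≈ 864 W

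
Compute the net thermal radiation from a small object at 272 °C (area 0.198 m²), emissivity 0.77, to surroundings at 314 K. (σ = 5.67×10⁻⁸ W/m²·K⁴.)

Q ≈ 679 W

Convert: 272 °C = 545 K.
Q = εσA(T⁴ − T_s⁴). T⁴ − T_s⁴ = (545)⁴ − (314)⁴ = 8.82×10^10 − 9.72×10^9 = 7.85×10^10 K⁴.
Q = 0.77 × 5.67×10⁻⁸ × 0.198 × 7.85×10^10 = 679 W.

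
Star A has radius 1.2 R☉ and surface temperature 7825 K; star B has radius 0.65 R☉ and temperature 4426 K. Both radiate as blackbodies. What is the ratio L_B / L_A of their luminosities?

L = 4πR²σT⁴ ∝ R²T⁴, so L_B/L_A = (0.65/1.2)² × (4426/7825)⁴ = 0.293 × 0.102 = 0.0300.

L_B/L_A ≈ 0.0300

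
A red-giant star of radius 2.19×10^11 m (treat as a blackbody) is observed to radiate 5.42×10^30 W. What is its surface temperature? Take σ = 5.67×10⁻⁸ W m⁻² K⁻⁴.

T ≈ 3550 K

A = 4πr² = 4π × (2.19×10^11)² = 6.03×10^23 m².
From P = σAT⁴, T = (P / σA)^(1/4) = (5.42×10^30 / (5.67×10⁻⁸ × 6.03×10^23))^(1/4).
T = (1.59×10^14)^(1/4) = 3550 K.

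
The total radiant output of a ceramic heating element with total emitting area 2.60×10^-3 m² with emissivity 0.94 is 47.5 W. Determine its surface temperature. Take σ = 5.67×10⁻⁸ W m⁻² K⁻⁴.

T ≈ 765 K

From P = εσAT⁴, T = (P / εσA)^(1/4) = (47.5 / (0.94 × 5.67×10⁻⁸ × 2.60×10^-3))^(1/4).
T = (3.43×10^11)^(1/4) = 765 K.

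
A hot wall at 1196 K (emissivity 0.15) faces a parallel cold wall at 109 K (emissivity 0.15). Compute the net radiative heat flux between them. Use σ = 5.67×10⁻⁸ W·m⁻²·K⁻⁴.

q ≈ 9410 W/m²

For two large parallel gray plates, q = σ(T₁⁴ − T₂⁴) / (1/ε₁ + 1/ε₂ − 1).
1/ε₁ + 1/ε₂ − 1 = 1/0.15 + 1/0.15 − 1 = 12.33.
T₁⁴ − T₂⁴ = 2.05×10^12 − 1.41×10^8 = 2.05×10^12 K⁴.
q = 5.67×10⁻⁸ × 2.05×10^12 / 12.33 = 9410 W/m².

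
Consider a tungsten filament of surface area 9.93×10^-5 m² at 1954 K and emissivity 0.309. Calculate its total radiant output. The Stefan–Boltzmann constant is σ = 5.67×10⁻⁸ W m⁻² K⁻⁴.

P ≈ 25.4 W

Stefan–Boltzmann: P = εσAT⁴ = 0.309 × 5.67×10⁻⁸ × 9.93×10^-5 × (1954)⁴ = 0.309 × 5.67×10⁻⁸ × 9.93×10^-5 × 1.46×10^13.
P = 25.4 W.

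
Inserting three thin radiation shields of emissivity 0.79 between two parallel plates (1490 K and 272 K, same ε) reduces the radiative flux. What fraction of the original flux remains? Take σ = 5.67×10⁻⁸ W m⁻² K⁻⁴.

With N identical shields there are N+1 = 4 gaps in series, each with the same radiative resistance, so the flux falls to 1/(N+1) of its unshielded value.

ratio ≈ 0.250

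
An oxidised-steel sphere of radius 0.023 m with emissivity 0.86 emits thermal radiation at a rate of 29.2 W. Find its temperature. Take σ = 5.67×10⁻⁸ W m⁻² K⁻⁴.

A = 4πr² = 4π × (0.023)² = 6.65×10^-3 m².
From P = εσAT⁴, T = (P / εσA)^(1/4) = (29.2 / (0.86 × 5.67×10⁻⁸ × 6.65×10^-3))^(1/4).
T = (9.01×10^10)^(1/4) = 548 K.

T ≈ 548 K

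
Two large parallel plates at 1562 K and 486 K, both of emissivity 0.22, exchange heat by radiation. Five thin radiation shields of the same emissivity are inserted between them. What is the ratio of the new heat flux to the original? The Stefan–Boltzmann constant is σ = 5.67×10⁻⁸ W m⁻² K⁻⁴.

ratio ≈ 0.167

With N identical shields there are N+1 = 6 gaps in series, each with the same radiative resistance, so the flux falls to 1/(N+1) of its unshielded value.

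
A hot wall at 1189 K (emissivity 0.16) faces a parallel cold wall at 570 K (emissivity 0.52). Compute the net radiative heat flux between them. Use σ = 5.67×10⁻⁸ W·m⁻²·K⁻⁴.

For two large parallel gray plates, q = σ(T₁⁴ − T₂⁴) / (1/ε₁ + 1/ε₂ − 1).
1/ε₁ + 1/ε₂ − 1 = 1/0.16 + 1/0.52 − 1 = 7.173.
T₁⁴ − T₂⁴ = 2.00×10^12 − 1.06×10^11 = 1.89×10^12 K⁴.
q = 5.67×10⁻⁸ × 1.89×10^12 / 7.173 = 15000 W/m².

q ≈ 15000 W/m²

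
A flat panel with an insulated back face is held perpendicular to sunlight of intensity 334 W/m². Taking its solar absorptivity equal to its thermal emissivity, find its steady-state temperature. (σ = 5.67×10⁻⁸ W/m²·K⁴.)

Absorbed flux αS = emitted flux εσT⁴ (one radiating face); with α = ε, T = (S/σ)^(1/4).
T = (334 / 5.67×10⁻⁸)^(1/4) = (5.89×10^9)^(1/4).
T = 277 K.

T ≈ 277 K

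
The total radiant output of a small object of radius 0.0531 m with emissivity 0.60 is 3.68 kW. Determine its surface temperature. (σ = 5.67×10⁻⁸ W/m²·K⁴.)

T ≈ 1320 K

A = 4πr² = 4π × (0.0531)² = 0.0354 m².
From P = εσAT⁴, T = (P / εσA)^(1/4) = (3680 / (0.60 × 5.67×10⁻⁸ × 0.0354))^(1/4).
T = (3.05×10^12)^(1/4) = 1320 K.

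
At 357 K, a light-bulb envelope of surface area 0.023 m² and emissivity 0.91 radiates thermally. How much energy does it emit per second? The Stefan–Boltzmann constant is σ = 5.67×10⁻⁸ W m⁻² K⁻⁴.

P = εσAT⁴ = 0.91 × 5.67×10⁻⁸ × 0.0230 × (357)⁴ = 0.91 × 5.67×10⁻⁸ × 0.0230 × 1.62×10^10.
P = 19.3 W.

P ≈ 19.3 W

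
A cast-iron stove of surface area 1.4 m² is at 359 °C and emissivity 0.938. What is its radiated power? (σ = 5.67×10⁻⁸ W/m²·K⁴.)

359 °C = 632 K.
Stefan–Boltzmann: P = εσAT⁴ = 0.938 × 5.67×10⁻⁸ × 1.40 × (632)⁴ = 0.938 × 5.67×10⁻⁸ × 1.40 × 1.60×10^11.
P = 11900 W.

P ≈ 11900 W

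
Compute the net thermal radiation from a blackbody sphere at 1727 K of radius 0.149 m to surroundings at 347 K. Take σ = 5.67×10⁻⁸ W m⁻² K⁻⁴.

A = 4πr² = 4π × (0.149)² = 0.279 m².
Q = σA(T⁴ − T_s⁴). T⁴ − T_s⁴ = (1727)⁴ − (347)⁴ = 8.90×10^12 − 1.45×10^10 = 8.88×10^12 K⁴.
Q = 5.67×10⁻⁸ × 0.279 × 8.88×10^12 = 1.40×10^5 W.

Q ≈ 1.40×10^5 W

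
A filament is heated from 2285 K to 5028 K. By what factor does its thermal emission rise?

ratio ≈ 23.4

P ∝ T⁴, so the ratio is (5028/2285)⁴ = (2.200)⁴ = 23.4.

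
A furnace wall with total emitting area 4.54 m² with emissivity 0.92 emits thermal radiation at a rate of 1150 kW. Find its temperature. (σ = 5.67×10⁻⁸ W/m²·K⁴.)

From P = εσAT⁴, T = (P / εσA)^(1/4) = (1.15×10^6 / (0.92 × 5.67×10⁻⁸ × 4.54))^(1/4).
T = (4.86×10^12)^(1/4) = 1480 K.

T ≈ 1480 K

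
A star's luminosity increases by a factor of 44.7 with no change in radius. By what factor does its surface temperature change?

P ∝ T⁴ ⇒ T ∝ P^(1/4), so T scales by (44.7)^(1/4) = 2.59.

factor ≈ 2.59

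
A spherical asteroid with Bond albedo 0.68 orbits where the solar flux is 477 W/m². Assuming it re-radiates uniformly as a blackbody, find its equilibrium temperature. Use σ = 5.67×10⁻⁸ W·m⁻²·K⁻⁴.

Power absorbed = (1−a)S·πR²; power emitted = 4πR²σT⁴. Equating and cancelling πR²:
T = ((1−a)S / 4σ)^(1/4) = (153 / (4 × 5.67×10⁻⁸))^(1/4) = (6.73×10^8)^(1/4).
T = 161 K.

T ≈ 161 K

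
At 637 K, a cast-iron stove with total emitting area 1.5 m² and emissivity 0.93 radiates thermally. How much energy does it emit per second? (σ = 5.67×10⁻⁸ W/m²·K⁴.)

Stefan–Boltzmann: P = εσAT⁴ = 0.93 × 5.67×10⁻⁸ × 1.50 × (637)⁴ = 0.93 × 5.67×10⁻⁸ × 1.50 × 1.65×10^11.
P = 13000 W.

P ≈ 13000 W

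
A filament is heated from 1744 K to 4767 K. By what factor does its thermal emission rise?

P ∝ T⁴, so the ratio is (4767/1744)⁴ = (2.733)⁴ = 55.8.

ratio ≈ 55.8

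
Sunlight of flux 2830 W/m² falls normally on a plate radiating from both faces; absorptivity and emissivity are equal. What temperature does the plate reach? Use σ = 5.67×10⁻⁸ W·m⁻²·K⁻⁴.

Absorbed flux αS = emitted flux 2εσT⁴ per unit area; with α = ε this gives T = (S/2σ)^(1/4).
T = (2830 / (2 × 5.67×10⁻⁸))^(1/4) = (2.50×10^10)^(1/4).
T = 397 K.

T ≈ 397 K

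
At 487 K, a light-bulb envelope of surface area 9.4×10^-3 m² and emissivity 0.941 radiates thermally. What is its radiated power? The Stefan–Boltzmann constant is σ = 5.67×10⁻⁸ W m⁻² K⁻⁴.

P = εσAT⁴ = 0.941 × 5.67×10⁻⁸ × 9.40×10^-3 × (487)⁴ = 0.941 × 5.67×10⁻⁸ × 9.40×10^-3 × 5.62×10^10.
P = 28.2 W.

P ≈ 28.2 W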